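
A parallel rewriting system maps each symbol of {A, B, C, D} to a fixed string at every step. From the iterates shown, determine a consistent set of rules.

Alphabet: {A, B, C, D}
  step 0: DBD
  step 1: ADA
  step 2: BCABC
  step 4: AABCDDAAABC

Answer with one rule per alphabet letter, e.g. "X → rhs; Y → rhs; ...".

A->BC, B->D, C->DA, D->A

  step 1 ⇒ step 2: ADA ⇒ BC·A·BC
    A ↦ BC
    D ↦ A
  step 0 ⇒ step 1: DBD ⇒ A·D·A
    B ↦ D
    C ↦ DA  (constrained at step 2)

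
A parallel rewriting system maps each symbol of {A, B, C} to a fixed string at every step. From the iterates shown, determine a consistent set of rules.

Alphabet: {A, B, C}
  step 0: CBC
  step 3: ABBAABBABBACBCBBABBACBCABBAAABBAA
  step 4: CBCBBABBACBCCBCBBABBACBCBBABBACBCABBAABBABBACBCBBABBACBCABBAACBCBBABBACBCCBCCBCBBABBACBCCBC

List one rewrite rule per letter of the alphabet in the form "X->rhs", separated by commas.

A->CBC, B->BBA, C->A

  step 3 ⇒ step 4: ABBAABBABBACBCBBABBACBCABBAAABBAA ⇒ CBC·BBA·BBA·CBC·CBC·BBA·BBA·CBC·BBA·BBA·CBC·A·BBA·A·BBA·BBA·CBC·BBA·BBA·CBC·A·BBA·A·CBC·BBA·BBA·CBC·CBC·CBC·BBA·BBA·CBC·CBC
    A ↦ CBC
    B ↦ BBA
    C ↦ A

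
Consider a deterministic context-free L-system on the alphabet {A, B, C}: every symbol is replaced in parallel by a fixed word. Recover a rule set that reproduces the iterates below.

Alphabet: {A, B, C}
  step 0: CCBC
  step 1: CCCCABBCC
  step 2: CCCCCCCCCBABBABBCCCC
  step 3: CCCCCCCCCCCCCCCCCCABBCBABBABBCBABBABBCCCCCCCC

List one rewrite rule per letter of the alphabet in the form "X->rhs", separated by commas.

  step 2 ⇒ step 3: CCCCCCCCCBABBABBCCCC ⇒ CC·CC·CC·CC·CC·CC·CC·CC·CC·ABB·CB·ABB·ABB·CB·ABB·ABB·CC·CC·CC·CC
    A ↦ CB
    B ↦ ABB
    C ↦ CC

A->CB, B->ABB, C->CC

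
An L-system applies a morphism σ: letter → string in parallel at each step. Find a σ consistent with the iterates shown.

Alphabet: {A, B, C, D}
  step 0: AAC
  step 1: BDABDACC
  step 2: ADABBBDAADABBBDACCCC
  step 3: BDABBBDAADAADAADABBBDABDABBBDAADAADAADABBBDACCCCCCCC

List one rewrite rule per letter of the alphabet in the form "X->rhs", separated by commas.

  step 2 ⇒ step 3: ADABBBDAADABBBDACCCC ⇒ BDA·BB·BDA·ADA·ADA·ADA·BB·BDA·BDA·BB·BDA·ADA·ADA·ADA·BB·BDA·CC·CC·CC·CC
    A ↦ BDA
    B ↦ ADA
    C ↦ CC
    D ↦ BB

A->BDA, B->ADA, C->CC, D->BB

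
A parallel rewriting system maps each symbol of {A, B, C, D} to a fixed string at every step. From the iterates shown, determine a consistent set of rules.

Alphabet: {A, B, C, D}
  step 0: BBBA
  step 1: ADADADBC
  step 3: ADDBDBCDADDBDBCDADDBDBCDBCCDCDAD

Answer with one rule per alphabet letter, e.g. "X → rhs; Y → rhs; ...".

  step 0 ⇒ step 1: BBBA ⇒ AD·AD·AD·BC
    A ↦ BC
    B ↦ AD
    C ↦ DB  (constrained at step 1)
    D ↦ CD  (constrained at step 1)

A->BC, B->AD, C->DB, D->CD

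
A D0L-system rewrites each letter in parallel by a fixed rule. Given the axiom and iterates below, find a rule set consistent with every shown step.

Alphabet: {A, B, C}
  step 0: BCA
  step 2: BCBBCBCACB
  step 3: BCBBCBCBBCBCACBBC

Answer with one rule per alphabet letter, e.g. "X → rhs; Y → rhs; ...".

A->CAC, B->BC, C->B

  step 2 ⇒ step 3: BCBBCBCACB ⇒ BC·B·BC·BC·B·BC·B·CAC·B·BC
    A ↦ CAC
    B ↦ BC
    C ↦ B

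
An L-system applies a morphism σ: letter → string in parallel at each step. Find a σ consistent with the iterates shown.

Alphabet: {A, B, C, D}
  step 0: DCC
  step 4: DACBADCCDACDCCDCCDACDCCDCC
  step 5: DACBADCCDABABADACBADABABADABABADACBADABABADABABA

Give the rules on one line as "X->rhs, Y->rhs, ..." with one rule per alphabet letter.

  step 4 ⇒ step 5: DACBADCCDACDCCDCCDACDCCDCC ⇒ DA·C·BA·DC·C·DA·BA·BA·DA·C·BA·DA·BA·BA·DA·BA·BA·DA·C·BA·DA·BA·BA·DA·BA·BA
    A ↦ C
    B ↦ DC
    C ↦ BA
    D ↦ DA

A->C, B->DC, C->BA, D->DA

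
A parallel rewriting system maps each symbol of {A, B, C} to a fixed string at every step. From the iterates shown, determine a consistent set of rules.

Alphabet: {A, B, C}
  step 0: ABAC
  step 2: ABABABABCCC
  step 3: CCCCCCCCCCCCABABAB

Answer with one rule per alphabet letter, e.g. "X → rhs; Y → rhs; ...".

A->C, B->CC, C->AB

  step 2 ⇒ step 3: ABABABABCCC ⇒ C·CC·C·CC·C·CC·C·CC·AB·AB·AB
    A ↦ C
    B ↦ CC
    C ↦ AB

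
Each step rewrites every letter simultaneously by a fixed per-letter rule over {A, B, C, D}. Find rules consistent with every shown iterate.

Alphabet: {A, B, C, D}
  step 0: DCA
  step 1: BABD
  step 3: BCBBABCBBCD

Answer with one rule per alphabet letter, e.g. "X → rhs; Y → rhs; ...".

A->D, B->BC, C->B, D->BA

  step 0 ⇒ step 1: DCA ⇒ BA·B·D
    A ↦ D
    C ↦ B
    D ↦ BA
    B ↦ BC  (constrained at step 1)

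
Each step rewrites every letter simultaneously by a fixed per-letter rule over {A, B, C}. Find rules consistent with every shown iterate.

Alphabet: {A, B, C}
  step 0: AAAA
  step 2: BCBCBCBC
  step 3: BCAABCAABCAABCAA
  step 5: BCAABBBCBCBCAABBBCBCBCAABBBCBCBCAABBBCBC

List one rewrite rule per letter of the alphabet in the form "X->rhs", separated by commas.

  step 2 ⇒ step 3: BCBCBCBC ⇒ BC·AA·BC·AA·BC·AA·BC·AA
    B ↦ BC
    C ↦ AA
    A ↦ B  (constrained at step 0)

A->B, B->BC, C->AA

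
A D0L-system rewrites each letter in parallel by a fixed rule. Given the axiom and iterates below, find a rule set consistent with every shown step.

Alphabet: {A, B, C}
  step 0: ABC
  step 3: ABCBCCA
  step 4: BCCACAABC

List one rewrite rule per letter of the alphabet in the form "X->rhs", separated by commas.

  step 3 ⇒ step 4: ABCBCCA ⇒ BC·C·A·C·A·A·BC
    A ↦ BC
    B ↦ C
    C ↦ A

A->BC, B->C, C->A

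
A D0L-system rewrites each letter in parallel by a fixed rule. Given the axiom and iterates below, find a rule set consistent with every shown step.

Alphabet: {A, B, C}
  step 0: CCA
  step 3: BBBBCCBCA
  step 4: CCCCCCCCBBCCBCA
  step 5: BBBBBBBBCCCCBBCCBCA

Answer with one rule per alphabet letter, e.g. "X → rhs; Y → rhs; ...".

  step 4 ⇒ step 5: CCCCCCCCBBCCBCA ⇒ B·B·B·B·B·B·B·B·CC·CC·B·B·CC·B·CA
    A ↦ CA
    B ↦ CC
    C ↦ B

A->CA, B->CC, C->B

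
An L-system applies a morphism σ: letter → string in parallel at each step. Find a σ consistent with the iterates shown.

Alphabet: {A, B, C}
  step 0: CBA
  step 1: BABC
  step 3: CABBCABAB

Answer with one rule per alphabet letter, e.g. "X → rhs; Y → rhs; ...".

  step 0 ⇒ step 1: CBA ⇒ B·AB·C
    A ↦ C
    B ↦ AB
    C ↦ B

A->C, B->AB, C->B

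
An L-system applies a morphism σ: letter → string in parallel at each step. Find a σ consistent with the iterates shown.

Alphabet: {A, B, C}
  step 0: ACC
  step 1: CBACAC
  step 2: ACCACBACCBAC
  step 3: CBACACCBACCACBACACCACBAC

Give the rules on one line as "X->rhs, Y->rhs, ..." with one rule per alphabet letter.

A->CB, B->CA, C->AC

  step 2 ⇒ step 3: ACCACBACCBAC ⇒ CB·AC·AC·CB·AC·CA·CB·AC·AC·CA·CB·AC
    A ↦ CB
    B ↦ CA
    C ↦ AC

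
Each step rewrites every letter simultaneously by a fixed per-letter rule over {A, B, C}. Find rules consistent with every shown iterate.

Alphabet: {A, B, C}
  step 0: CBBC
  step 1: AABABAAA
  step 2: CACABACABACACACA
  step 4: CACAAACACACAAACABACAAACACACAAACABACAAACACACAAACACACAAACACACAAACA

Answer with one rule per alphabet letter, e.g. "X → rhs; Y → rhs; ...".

A->CA, B->BA, C->AA

  step 1 ⇒ step 2: AABABAAA ⇒ CA·CA·BA·CA·BA·CA·CA·CA
    A ↦ CA
    B ↦ BA
  step 0 ⇒ step 1: CBBC ⇒ AA·BA·BA·AA
    C ↦ AA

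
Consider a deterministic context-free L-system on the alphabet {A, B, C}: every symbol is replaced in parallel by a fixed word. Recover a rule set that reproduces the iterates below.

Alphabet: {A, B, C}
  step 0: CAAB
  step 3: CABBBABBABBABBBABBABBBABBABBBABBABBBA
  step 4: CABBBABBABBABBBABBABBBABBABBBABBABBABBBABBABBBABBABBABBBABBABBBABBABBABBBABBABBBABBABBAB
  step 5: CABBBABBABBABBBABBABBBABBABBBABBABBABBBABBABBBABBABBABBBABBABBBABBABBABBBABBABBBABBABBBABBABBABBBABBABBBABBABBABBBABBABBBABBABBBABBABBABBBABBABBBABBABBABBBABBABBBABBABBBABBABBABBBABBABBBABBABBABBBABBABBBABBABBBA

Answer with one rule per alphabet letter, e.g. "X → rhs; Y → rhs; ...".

A->B, B->BBA, C->CA

  step 4 ⇒ step 5: CABBBABBABBABBBABBABBBABBABBBABBABBABBBABBABBBABBABBABBBABBABBBABBABBABBBABBABBBABBABBAB ⇒ CA·B·BBA·BBA·BBA·B·BBA·BBA·B·BBA·BBA·B·BBA·BBA·BBA·B·BBA·BBA·B·BBA·BBA·BBA·B·BBA·BBA·B·BBA·BBA·BBA·B·BBA·BBA·B·BBA·BBA·B·BBA·BBA·BBA·B·BBA·BBA·B·BBA·BBA·BBA·B·BBA·BBA·B·BBA·BBA·B·BBA·BBA·BBA·B·BBA·BBA·B·BBA·BBA·BBA·B·BBA·BBA·B·BBA·BBA·B·BBA·BBA·BBA·B·BBA·BBA·B·BBA·BBA·BBA·B·BBA·BBA·B·BBA·BBA·B·BBA
    A ↦ B
    B ↦ BBA
    C ↦ CA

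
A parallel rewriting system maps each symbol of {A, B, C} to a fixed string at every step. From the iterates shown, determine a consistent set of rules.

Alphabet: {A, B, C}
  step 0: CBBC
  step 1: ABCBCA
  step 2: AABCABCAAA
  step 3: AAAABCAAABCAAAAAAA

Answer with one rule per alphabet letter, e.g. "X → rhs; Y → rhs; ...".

A->AA, B->BC, C->A

  step 2 ⇒ step 3: AABCABCAAA ⇒ AA·AA·BC·A·AA·BC·A·AA·AA·AA
    A ↦ AA
    B ↦ BC
    C ↦ A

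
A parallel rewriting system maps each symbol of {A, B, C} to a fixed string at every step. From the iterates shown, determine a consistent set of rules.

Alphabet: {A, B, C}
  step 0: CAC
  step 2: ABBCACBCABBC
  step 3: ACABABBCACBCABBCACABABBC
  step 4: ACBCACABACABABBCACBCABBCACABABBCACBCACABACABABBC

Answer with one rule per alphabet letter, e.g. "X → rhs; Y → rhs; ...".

A->AC, B->AB, C->BC

  step 3 ⇒ step 4: ACABABBCACBCABBCACABABBC ⇒ AC·BC·AC·AB·AC·AB·AB·BC·AC·BC·AB·BC·AC·AB·AB·BC·AC·BC·AC·AB·AC·AB·AB·BC
    A ↦ AC
    B ↦ AB
    C ↦ BC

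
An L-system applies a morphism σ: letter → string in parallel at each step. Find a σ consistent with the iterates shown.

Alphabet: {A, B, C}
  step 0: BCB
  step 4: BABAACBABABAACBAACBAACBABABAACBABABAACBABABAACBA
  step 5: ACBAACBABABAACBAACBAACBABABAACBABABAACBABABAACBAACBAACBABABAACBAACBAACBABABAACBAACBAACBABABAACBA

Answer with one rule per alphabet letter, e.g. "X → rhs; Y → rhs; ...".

  step 4 ⇒ step 5: BABAACBABABAACBAACBAACBABABAACBABABAACBABABAACBA ⇒ AC·BA·AC·BA·BA·BA·AC·BA·AC·BA·AC·BA·BA·BA·AC·BA·BA·BA·AC·BA·BA·BA·AC·BA·AC·BA·AC·BA·BA·BA·AC·BA·AC·BA·AC·BA·BA·BA·AC·BA·AC·BA·AC·BA·BA·BA·AC·BA
    A ↦ BA
    B ↦ AC
    C ↦ BA

A->BA, B->AC, C->BA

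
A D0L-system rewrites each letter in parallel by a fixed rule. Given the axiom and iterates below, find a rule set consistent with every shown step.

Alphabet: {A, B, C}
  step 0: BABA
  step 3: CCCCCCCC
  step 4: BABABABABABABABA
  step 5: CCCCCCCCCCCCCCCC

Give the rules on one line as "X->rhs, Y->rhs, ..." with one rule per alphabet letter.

  step 4 ⇒ step 5: BABABABABABABABA ⇒ C·C·C·C·C·C·C·C·C·C·C·C·C·C·C·C
    A ↦ C
    B ↦ C
  step 3 ⇒ step 4: CCCCCCCC ⇒ BA·BA·BA·BA·BA·BA·BA·BA
    C ↦ BA

A->C, B->C, C->BA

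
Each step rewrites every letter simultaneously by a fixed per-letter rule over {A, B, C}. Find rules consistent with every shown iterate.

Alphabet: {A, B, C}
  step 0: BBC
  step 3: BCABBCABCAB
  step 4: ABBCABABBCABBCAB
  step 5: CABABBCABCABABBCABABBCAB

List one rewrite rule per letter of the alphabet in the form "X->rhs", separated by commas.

A->C, B->AB, C->B

  step 4 ⇒ step 5: ABBCABABBCABBCAB ⇒ C·AB·AB·B·C·AB·C·AB·AB·B·C·AB·AB·B·C·AB
    A ↦ C
    B ↦ AB
    C ↦ B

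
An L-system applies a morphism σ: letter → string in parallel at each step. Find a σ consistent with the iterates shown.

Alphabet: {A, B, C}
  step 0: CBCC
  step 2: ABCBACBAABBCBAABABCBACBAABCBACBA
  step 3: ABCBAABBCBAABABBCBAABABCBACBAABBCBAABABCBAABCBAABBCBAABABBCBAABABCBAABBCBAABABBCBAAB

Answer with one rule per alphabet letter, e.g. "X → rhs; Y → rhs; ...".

  step 2 ⇒ step 3: ABCBACBAABBCBAABABCBACBAABCBACBA ⇒ AB·CBA·ABB·CBA·AB·ABB·CBA·AB·AB·CBA·CBA·ABB·CBA·AB·AB·CBA·AB·CBA·ABB·CBA·AB·ABB·CBA·AB·AB·CBA·ABB·CBA·AB·ABB·CBA·AB
    A ↦ AB
    B ↦ CBA
    C ↦ ABB

A->AB, B->CBA, C->ABB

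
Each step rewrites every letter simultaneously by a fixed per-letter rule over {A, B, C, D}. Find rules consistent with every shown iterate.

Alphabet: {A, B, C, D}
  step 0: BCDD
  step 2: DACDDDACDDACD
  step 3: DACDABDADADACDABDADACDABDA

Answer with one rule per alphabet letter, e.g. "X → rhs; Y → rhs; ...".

  step 2 ⇒ step 3: DACDDDACDDACD ⇒ DA·CD·AB·DA·DA·DA·CD·AB·DA·DA·CD·AB·DA
    A ↦ CD
    C ↦ AB
    D ↦ DA
    B ↦ D  (constrained at step 0)

A->CD, B->D, C->AB, D->DA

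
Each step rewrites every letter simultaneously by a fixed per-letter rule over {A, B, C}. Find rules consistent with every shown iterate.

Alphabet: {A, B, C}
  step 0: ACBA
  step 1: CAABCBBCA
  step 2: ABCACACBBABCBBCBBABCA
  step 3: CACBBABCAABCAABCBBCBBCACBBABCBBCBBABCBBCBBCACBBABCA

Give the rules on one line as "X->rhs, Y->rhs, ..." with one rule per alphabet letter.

  step 2 ⇒ step 3: ABCACACBBABCBBCBBABCA ⇒ CA·CBB·AB·CA·AB·CA·AB·CBB·CBB·CA·CBB·AB·CBB·CBB·AB·CBB·CBB·CA·CBB·AB·CA
    A ↦ CA
    B ↦ CBB
    C ↦ AB

A->CA, B->CBB, C->AB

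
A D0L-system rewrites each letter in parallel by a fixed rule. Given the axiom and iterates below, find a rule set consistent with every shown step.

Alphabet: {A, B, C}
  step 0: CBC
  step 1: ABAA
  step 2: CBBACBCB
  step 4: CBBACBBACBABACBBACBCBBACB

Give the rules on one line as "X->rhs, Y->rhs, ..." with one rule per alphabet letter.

  step 1 ⇒ step 2: ABAA ⇒ CB·BA·CB·CB
    A ↦ CB
    B ↦ BA
  step 0 ⇒ step 1: CBC ⇒ A·BA·A
    C ↦ A

A->CB, B->BA, C->A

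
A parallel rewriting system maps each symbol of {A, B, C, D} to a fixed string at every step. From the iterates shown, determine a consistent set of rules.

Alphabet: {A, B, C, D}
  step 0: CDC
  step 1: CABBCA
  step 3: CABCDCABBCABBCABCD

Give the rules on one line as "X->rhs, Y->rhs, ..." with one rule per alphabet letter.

  step 0 ⇒ step 1: CDC ⇒ CA·BB·CA
    C ↦ CA
    D ↦ BB
    A ↦ B  (constrained at step 1)
    B ↦ CD  (constrained at step 1)

A->B, B->CD, C->CA, D->BB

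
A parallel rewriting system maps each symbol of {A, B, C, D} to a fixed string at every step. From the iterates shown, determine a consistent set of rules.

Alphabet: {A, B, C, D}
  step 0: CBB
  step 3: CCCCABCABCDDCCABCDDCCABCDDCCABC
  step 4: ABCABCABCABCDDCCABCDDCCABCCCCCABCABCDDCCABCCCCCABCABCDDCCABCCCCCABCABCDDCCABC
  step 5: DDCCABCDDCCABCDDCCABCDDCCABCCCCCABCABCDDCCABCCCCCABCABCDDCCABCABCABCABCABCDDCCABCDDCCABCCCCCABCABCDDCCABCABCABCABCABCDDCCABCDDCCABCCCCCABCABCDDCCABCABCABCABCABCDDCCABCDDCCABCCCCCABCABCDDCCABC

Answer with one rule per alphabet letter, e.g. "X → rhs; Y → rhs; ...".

A->DDC, B->C, C->ABC, D->CC

  step 4 ⇒ step 5: ABCABCABCABCDDCCABCDDCCABCCCCCABCABCDDCCABCCCCCABCABCDDCCABCCCCCABCABCDDCCABC ⇒ DDC·C·ABC·DDC·C·ABC·DDC·C·ABC·DDC·C·ABC·CC·CC·ABC·ABC·DDC·C·ABC·CC·CC·ABC·ABC·DDC·C·ABC·ABC·ABC·ABC·ABC·DDC·C·ABC·DDC·C·ABC·CC·CC·ABC·ABC·DDC·C·ABC·ABC·ABC·ABC·ABC·DDC·C·ABC·DDC·C·ABC·CC·CC·ABC·ABC·DDC·C·ABC·ABC·ABC·ABC·ABC·DDC·C·ABC·DDC·C·ABC·CC·CC·ABC·ABC·DDC·C·ABC
    A ↦ DDC
    B ↦ C
    C ↦ ABC
    D ↦ CC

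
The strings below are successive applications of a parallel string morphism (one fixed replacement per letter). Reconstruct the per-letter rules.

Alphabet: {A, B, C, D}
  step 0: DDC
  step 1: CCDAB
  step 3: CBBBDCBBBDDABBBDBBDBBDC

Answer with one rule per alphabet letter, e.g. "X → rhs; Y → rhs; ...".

  step 0 ⇒ step 1: DDC ⇒ C·C·DAB
    C ↦ DAB
    D ↦ C
    A ↦ B  (constrained at step 1)
    B ↦ BBD  (constrained at step 1)

A->B, B->BBD, C->DAB, D->C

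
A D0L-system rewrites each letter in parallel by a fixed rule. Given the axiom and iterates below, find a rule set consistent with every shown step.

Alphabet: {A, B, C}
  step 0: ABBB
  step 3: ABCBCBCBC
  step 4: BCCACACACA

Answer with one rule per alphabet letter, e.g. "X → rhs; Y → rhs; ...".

  step 3 ⇒ step 4: ABCBCBCBC ⇒ BC·C·A·C·A·C·A·C·A
    A ↦ BC
    B ↦ C
    C ↦ A

A->BC, B->C, C->A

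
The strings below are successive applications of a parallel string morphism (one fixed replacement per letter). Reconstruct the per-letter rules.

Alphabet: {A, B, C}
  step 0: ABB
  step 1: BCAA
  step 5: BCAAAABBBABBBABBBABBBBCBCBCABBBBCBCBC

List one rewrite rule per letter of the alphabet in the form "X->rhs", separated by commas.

A->BC, B->A, C->BBB

  step 0 ⇒ step 1: ABB ⇒ BC·A·A
    A ↦ BC
    B ↦ A
    C ↦ BBB  (constrained at step 1)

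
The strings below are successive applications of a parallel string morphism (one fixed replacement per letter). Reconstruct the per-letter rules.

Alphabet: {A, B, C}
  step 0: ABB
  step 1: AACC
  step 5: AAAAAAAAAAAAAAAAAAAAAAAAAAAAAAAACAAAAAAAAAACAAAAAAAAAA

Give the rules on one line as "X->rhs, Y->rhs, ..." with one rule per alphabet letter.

A->AA, B->C, C->BA

  step 0 ⇒ step 1: ABB ⇒ AA·C·C
    A ↦ AA
    B ↦ C
    C ↦ BA  (constrained at step 1)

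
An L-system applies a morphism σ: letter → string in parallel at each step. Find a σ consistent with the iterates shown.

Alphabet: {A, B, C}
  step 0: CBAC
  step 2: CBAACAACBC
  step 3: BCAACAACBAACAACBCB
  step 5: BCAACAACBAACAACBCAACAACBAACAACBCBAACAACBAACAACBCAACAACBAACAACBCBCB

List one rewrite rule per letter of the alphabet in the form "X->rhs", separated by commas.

  step 2 ⇒ step 3: CBAACAACBC ⇒ B·C·AAC·AAC·B·AAC·AAC·B·C·B
    A ↦ AAC
    B ↦ C
    C ↦ B

A->AAC, B->C, C->B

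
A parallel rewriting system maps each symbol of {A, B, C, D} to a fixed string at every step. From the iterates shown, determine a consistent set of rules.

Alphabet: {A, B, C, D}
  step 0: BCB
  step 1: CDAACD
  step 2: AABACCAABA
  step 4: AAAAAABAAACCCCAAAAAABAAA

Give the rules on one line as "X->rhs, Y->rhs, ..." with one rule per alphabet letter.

  step 1 ⇒ step 2: CDAACD ⇒ AA·BA·C·C·AA·BA
    A ↦ C
    C ↦ AA
    D ↦ BA
  step 0 ⇒ step 1: BCB ⇒ CD·AA·CD
    B ↦ CD

A->C, B->CD, C->AA, D->BA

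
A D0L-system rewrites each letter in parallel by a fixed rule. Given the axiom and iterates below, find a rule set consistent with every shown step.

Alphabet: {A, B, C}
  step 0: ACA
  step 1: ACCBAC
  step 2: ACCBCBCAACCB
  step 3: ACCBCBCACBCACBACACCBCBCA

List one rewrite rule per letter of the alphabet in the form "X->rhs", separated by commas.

A->AC, B->CA, C->CB

  step 2 ⇒ step 3: ACCBCBCAACCB ⇒ AC·CB·CB·CA·CB·CA·CB·AC·AC·CB·CB·CA
    A ↦ AC
    B ↦ CA
    C ↦ CB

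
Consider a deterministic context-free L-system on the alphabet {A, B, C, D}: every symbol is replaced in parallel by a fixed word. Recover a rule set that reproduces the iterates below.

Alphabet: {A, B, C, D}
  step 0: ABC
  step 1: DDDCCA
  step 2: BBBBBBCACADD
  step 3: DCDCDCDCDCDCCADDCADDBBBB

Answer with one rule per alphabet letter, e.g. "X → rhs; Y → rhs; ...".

  step 2 ⇒ step 3: BBBBBBCACADD ⇒ DC·DC·DC·DC·DC·DC·CA·DD·CA·DD·BB·BB
    A ↦ DD
    B ↦ DC
    C ↦ CA
    D ↦ BB

A->DD, B->DC, C->CA, D->BB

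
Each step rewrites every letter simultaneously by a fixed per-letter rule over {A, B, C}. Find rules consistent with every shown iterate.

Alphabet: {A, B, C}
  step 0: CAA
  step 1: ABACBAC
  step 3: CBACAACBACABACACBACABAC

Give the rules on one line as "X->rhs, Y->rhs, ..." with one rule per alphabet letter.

  step 0 ⇒ step 1: CAA ⇒ A·BAC·BAC
    A ↦ BAC
    C ↦ A
    B ↦ C  (constrained at step 1)

A->BAC, B->C, C->A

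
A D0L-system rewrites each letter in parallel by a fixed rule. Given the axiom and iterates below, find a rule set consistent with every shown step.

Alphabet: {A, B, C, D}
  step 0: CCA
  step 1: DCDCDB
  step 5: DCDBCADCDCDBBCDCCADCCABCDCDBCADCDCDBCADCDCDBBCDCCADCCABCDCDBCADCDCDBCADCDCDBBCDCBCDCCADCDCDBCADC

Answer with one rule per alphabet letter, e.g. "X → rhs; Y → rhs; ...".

A->DB, B->BC, C->DC, D->CA

  step 0 ⇒ step 1: CCA ⇒ DC·DC·DB
    A ↦ DB
    C ↦ DC
    B ↦ BC  (constrained at step 1)
    D ↦ CA  (constrained at step 1)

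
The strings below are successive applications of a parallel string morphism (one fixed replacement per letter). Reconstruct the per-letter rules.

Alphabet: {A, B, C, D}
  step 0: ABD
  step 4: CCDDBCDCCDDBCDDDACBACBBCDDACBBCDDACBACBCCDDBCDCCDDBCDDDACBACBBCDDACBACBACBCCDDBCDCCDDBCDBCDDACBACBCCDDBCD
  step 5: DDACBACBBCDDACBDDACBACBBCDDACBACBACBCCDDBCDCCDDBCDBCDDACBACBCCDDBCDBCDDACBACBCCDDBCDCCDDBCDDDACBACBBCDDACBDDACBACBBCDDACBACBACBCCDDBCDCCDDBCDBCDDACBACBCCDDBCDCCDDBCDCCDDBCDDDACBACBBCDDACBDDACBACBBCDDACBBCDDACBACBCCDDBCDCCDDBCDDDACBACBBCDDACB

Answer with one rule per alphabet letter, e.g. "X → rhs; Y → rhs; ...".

  step 4 ⇒ step 5: CCDDBCDCCDDBCDDDACBACBBCDDACBBCDDACBACBCCDDBCDCCDDBCDDDACBACBBCDDACBACBACBCCDDBCDCCDDBCDBCDDACBACBCCDDBCD ⇒ D·D·ACB·ACB·BCD·D·ACB·D·D·ACB·ACB·BCD·D·ACB·ACB·ACB·CCD·D·BCD·CCD·D·BCD·BCD·D·ACB·ACB·CCD·D·BCD·BCD·D·ACB·ACB·CCD·D·BCD·CCD·D·BCD·D·D·ACB·ACB·BCD·D·ACB·D·D·ACB·ACB·BCD·D·ACB·ACB·ACB·CCD·D·BCD·CCD·D·BCD·BCD·D·ACB·ACB·CCD·D·BCD·CCD·D·BCD·CCD·D·BCD·D·D·ACB·ACB·BCD·D·ACB·D·D·ACB·ACB·BCD·D·ACB·BCD·D·ACB·ACB·CCD·D·BCD·CCD·D·BCD·D·D·ACB·ACB·BCD·D·ACB
    A ↦ CCD
    B ↦ BCD
    C ↦ D
    D ↦ ACB

A->CCD, B->BCD, C->D, D->ACB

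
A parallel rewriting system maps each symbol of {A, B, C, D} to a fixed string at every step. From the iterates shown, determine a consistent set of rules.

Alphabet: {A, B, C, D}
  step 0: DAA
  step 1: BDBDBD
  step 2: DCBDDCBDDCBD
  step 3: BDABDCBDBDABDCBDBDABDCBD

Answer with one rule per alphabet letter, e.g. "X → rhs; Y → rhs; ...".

  step 2 ⇒ step 3: DCBDDCBDDCBD ⇒ BD·AB·DC·BD·BD·AB·DC·BD·BD·AB·DC·BD
    B ↦ DC
    C ↦ AB
    D ↦ BD
  step 0 ⇒ step 1: DAA ⇒ BD·BD·BD
    A ↦ BD

A->BD, B->DC, C->AB, D->BD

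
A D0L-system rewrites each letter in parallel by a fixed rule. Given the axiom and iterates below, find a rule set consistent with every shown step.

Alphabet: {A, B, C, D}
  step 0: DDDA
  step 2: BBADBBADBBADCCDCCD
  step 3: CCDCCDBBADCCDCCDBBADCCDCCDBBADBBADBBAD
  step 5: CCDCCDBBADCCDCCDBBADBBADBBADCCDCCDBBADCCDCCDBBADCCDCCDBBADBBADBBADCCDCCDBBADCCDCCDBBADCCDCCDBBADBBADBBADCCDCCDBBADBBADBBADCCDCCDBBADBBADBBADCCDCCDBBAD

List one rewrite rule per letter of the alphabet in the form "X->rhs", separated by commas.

  step 2 ⇒ step 3: BBADBBADBBADCCDCCD ⇒ CCD·CCD·BB·AD·CCD·CCD·BB·AD·CCD·CCD·BB·AD·B·B·AD·B·B·AD
    A ↦ BB
    B ↦ CCD
    C ↦ B
    D ↦ AD

A->BB, B->CCD, C->B, D->AD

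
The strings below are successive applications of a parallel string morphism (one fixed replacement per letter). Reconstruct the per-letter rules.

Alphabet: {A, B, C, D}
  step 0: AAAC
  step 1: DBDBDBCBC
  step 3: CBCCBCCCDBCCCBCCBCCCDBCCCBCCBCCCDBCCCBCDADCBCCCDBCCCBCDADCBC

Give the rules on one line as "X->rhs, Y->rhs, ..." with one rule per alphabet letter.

A->DB, B->DAD, C->CBC, D->CC

  step 0 ⇒ step 1: AAAC ⇒ DB·DB·DB·CBC
    A ↦ DB
    C ↦ CBC
    B ↦ DAD  (constrained at step 1)
    D ↦ CC  (constrained at step 1)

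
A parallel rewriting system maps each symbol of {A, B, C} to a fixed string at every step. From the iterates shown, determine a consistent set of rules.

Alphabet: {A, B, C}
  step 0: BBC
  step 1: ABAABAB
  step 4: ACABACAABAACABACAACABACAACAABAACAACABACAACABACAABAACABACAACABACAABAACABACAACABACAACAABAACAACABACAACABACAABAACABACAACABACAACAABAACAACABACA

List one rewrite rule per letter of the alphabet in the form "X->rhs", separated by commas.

A->ACA, B->ABA, C->B

  step 0 ⇒ step 1: BBC ⇒ ABA·ABA·B
    B ↦ ABA
    C ↦ B
    A ↦ ACA  (constrained at step 1)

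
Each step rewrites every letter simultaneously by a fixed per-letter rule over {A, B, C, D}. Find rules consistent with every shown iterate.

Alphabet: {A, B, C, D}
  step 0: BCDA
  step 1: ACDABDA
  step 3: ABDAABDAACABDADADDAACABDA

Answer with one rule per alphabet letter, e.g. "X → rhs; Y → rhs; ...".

A->DA, B->AC, C->D, D->AB

  step 0 ⇒ step 1: BCDA ⇒ AC·D·AB·DA
    A ↦ DA
    B ↦ AC
    C ↦ D
    D ↦ AB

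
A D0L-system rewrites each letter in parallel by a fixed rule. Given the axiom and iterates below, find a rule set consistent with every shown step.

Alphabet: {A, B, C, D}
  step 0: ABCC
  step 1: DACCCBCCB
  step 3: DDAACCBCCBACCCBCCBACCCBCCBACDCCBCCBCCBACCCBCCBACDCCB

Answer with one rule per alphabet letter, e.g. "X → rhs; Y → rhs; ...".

  step 0 ⇒ step 1: ABCC ⇒ D·AC·CCB·CCB
    A ↦ D
    B ↦ AC
    C ↦ CCB
    D ↦ AA  (constrained at step 1)

A->D, B->AC, C->CCB, D->AA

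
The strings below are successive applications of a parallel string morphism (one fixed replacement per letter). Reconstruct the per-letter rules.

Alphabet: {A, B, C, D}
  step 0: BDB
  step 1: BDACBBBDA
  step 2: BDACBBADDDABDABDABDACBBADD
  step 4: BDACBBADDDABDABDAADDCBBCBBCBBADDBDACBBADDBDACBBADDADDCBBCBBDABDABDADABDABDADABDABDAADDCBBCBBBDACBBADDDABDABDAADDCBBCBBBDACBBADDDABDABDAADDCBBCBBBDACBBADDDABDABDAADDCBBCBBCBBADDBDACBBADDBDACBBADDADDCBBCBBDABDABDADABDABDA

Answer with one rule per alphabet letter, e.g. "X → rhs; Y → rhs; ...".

A->ADD, B->BDA, C->DA, D->CBB

  step 1 ⇒ step 2: BDACBBBDA ⇒ BDA·CBB·ADD·DA·BDA·BDA·BDA·CBB·ADD
    A ↦ ADD
    B ↦ BDA
    C ↦ DA
    D ↦ CBB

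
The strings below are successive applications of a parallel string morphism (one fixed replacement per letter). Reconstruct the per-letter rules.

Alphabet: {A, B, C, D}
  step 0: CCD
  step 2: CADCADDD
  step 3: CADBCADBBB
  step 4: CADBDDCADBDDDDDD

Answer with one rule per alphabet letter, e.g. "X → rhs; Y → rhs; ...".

A->D, B->DD, C->CA, D->B

  step 3 ⇒ step 4: CADBCADBBB ⇒ CA·D·B·DD·CA·D·B·DD·DD·DD
    A ↦ D
    B ↦ DD
    C ↦ CA
    D ↦ B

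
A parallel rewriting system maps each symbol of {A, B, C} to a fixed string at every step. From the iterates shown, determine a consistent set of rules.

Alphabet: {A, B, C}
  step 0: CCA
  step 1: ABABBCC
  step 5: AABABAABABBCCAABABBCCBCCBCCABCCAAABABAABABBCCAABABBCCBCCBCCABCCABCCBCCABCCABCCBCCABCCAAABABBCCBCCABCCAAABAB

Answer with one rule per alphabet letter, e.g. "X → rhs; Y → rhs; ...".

A->BCC, B->A, C->AB

  step 0 ⇒ step 1: CCA ⇒ AB·AB·BCC
    A ↦ BCC
    C ↦ AB
    B ↦ A  (constrained at step 1)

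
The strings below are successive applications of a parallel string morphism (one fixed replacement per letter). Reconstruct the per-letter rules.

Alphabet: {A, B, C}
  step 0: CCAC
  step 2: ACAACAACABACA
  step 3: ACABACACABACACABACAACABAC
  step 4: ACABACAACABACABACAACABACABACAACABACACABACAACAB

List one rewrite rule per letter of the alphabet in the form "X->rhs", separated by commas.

  step 3 ⇒ step 4: ACABACACABACACABACAACABAC ⇒ AC·AB·AC·A·AC·AB·AC·AB·AC·A·AC·AB·AC·AB·AC·A·AC·AB·AC·AC·AB·AC·A·AC·AB
    A ↦ AC
    B ↦ A
    C ↦ AB

A->AC, B->A, C->AB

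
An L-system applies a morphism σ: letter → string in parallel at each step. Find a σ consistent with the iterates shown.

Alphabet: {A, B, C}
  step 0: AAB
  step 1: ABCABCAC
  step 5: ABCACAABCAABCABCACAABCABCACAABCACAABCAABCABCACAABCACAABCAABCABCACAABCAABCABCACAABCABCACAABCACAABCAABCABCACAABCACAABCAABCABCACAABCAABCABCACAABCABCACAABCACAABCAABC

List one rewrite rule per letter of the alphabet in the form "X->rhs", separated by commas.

  step 0 ⇒ step 1: AAB ⇒ ABC·ABC·AC
    A ↦ ABC
    B ↦ AC
    C ↦ A  (constrained at step 1)

A->ABC, B->AC, C->A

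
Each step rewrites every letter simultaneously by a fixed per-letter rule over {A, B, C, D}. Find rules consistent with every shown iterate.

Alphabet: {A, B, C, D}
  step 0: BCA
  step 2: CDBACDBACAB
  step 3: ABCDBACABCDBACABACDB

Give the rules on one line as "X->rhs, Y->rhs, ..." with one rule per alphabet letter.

  step 2 ⇒ step 3: CDBACDBACAB ⇒ AB·C·DB·AC·AB·C·DB·AC·AB·AC·DB
    A ↦ AC
    B ↦ DB
    C ↦ AB
    D ↦ C

A->AC, B->DB, C->AB, D->C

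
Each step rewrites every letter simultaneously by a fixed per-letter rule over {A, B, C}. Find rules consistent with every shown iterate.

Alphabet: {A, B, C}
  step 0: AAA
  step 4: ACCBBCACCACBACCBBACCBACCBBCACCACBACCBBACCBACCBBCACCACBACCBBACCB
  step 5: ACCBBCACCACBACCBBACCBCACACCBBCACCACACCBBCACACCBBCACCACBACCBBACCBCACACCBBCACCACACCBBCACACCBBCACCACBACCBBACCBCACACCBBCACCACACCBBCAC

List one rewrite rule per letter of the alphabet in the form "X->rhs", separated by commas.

  step 4 ⇒ step 5: ACCBBCACCACBACCBBACCBACCBBCACCACBACCBBACCBACCBBCACCACBACCBBACCB ⇒ ACC·B·B·CAC·CAC·B·ACC·B·B·ACC·B·CAC·ACC·B·B·CAC·CAC·ACC·B·B·CAC·ACC·B·B·CAC·CAC·B·ACC·B·B·ACC·B·CAC·ACC·B·B·CAC·CAC·ACC·B·B·CAC·ACC·B·B·CAC·CAC·B·ACC·B·B·ACC·B·CAC·ACC·B·B·CAC·CAC·ACC·B·B·CAC
    A ↦ ACC
    B ↦ CAC
    C ↦ B

A->ACC, B->CAC, C->B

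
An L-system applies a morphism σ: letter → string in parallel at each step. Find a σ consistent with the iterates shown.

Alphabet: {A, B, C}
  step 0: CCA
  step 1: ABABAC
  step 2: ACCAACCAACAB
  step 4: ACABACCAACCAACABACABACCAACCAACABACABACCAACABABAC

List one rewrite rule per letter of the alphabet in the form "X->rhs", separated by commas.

A->AC, B->CA, C->AB

  step 1 ⇒ step 2: ABABAC ⇒ AC·CA·AC·CA·AC·AB
    A ↦ AC
    B ↦ CA
    C ↦ AB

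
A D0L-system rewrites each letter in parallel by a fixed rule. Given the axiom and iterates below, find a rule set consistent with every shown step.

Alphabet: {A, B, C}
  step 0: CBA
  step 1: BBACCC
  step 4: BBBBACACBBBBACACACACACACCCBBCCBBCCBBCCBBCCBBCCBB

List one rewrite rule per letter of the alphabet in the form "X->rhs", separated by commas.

  step 0 ⇒ step 1: CBA ⇒ BB·AC·CC
    A ↦ CC
    B ↦ AC
    C ↦ BB

A->CC, B->AC, C->BB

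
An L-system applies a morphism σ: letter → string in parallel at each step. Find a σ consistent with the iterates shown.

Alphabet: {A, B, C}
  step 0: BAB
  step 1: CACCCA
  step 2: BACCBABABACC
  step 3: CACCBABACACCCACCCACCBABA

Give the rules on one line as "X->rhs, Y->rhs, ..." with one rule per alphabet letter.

  step 2 ⇒ step 3: BACCBABABACC ⇒ CA·CC·BA·BA·CA·CC·CA·CC·CA·CC·BA·BA
    A ↦ CC
    B ↦ CA
    C ↦ BA

A->CC, B->CA, C->BA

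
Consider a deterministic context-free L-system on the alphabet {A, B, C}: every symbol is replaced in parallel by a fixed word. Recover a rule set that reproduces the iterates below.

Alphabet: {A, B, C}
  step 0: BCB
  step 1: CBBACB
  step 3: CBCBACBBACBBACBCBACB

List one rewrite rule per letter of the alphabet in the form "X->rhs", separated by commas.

  step 0 ⇒ step 1: BCB ⇒ CB·BA·CB
    B ↦ CB
    C ↦ BA
    A ↦ C  (constrained at step 1)

A->C, B->CB, C->BA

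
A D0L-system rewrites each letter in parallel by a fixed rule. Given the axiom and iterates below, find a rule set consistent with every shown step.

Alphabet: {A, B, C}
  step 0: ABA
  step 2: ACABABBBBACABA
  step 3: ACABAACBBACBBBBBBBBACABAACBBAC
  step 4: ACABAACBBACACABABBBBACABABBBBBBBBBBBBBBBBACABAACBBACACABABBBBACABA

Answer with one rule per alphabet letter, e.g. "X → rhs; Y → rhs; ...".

  step 3 ⇒ step 4: ACABAACBBACBBBBBBBBACABAACBBAC ⇒ AC·ABA·AC·BB·AC·AC·ABA·BB·BB·AC·ABA·BB·BB·BB·BB·BB·BB·BB·BB·AC·ABA·AC·BB·AC·AC·ABA·BB·BB·AC·ABA
    A ↦ AC
    B ↦ BB
    C ↦ ABA

A->AC, B->BB, C->ABA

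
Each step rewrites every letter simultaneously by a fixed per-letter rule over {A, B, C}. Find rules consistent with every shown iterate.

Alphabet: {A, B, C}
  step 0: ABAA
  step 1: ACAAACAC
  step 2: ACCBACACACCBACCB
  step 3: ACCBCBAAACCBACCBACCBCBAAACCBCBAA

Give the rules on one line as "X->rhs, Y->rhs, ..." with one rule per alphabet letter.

A->AC, B->AA, C->CB

  step 2 ⇒ step 3: ACCBACACACCBACCB ⇒ AC·CB·CB·AA·AC·CB·AC·CB·AC·CB·CB·AA·AC·CB·CB·AA
    A ↦ AC
    B ↦ AA
    C ↦ CB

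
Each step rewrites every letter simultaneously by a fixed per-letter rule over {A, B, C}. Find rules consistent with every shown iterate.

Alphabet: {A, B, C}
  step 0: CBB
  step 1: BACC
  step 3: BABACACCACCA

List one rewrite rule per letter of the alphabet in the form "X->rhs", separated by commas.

  step 0 ⇒ step 1: CBB ⇒ BA·C·C
    B ↦ C
    C ↦ BA
    A ↦ CA  (constrained at step 1)

A->CA, B->C, C->BA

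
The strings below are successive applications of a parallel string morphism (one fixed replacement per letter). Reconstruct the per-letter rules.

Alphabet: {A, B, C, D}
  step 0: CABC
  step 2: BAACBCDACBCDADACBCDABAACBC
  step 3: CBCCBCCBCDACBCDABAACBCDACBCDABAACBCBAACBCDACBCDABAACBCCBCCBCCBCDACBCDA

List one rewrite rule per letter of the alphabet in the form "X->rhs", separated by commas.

  step 2 ⇒ step 3: BAACBCDACBCDADACBCDABAACBC ⇒ CBC·CBC·CBC·DA·CBC·DA·BAA·CBC·DA·CBC·DA·BAA·CBC·BAA·CBC·DA·CBC·DA·BAA·CBC·CBC·CBC·CBC·DA·CBC·DA
    A ↦ CBC
    B ↦ CBC
    C ↦ DA
    D ↦ BAA

A->CBC, B->CBC, C->DA, D->BAA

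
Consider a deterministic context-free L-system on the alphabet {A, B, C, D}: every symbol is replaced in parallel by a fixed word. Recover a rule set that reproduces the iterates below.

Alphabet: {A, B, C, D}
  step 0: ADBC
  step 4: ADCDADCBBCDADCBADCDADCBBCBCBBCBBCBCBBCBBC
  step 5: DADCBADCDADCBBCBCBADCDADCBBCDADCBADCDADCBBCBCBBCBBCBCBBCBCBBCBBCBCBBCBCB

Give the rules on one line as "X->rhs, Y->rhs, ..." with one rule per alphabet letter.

A->D, B->BC, C->B, D->ADC

  step 4 ⇒ step 5: ADCDADCBBCDADCBADCDADCBBCBCBBCBBCBCBBCBBC ⇒ D·ADC·B·ADC·D·ADC·B·BC·BC·B·ADC·D·ADC·B·BC·D·ADC·B·ADC·D·ADC·B·BC·BC·B·BC·B·BC·BC·B·BC·BC·B·BC·B·BC·BC·B·BC·BC·B
    A ↦ D
    B ↦ BC
    C ↦ B
    D ↦ ADC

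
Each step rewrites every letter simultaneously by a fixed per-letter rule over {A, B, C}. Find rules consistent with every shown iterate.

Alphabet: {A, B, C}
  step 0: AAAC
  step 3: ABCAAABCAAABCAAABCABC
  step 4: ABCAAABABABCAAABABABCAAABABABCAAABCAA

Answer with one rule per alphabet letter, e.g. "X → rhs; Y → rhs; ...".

A->AB, B->C, C->AA

  step 3 ⇒ step 4: ABCAAABCAAABCAAABCABC ⇒ AB·C·AA·AB·AB·AB·C·AA·AB·AB·AB·C·AA·AB·AB·AB·C·AA·AB·C·AA
    A ↦ AB
    B ↦ C
    C ↦ AA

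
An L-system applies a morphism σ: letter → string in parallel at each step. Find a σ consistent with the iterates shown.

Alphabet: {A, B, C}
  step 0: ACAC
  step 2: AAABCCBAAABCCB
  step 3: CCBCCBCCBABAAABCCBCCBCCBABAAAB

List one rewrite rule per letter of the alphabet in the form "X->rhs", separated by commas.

A->CCB, B->AB, C->A

  step 2 ⇒ step 3: AAABCCBAAABCCB ⇒ CCB·CCB·CCB·AB·A·A·AB·CCB·CCB·CCB·AB·A·A·AB
    A ↦ CCB
    B ↦ AB
    C ↦ A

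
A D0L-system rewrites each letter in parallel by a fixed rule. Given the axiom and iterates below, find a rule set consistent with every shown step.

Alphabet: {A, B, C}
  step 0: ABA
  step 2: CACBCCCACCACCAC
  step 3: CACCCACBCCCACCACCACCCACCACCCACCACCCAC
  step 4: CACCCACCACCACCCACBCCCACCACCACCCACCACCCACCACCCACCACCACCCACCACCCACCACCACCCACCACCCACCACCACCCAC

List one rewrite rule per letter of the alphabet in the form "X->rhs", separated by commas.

  step 3 ⇒ step 4: CACCCACBCCCACCACCACCCACCACCCACCACCCAC ⇒ CAC·C·CAC·CAC·CAC·C·CAC·BCC·CAC·CAC·CAC·C·CAC·CAC·C·CAC·CAC·C·CAC·CAC·CAC·C·CAC·CAC·C·CAC·CAC·CAC·C·CAC·CAC·C·CAC·CAC·CAC·C·CAC
    A ↦ C
    B ↦ BCC
    C ↦ CAC

A->C, B->BCC, C->CAC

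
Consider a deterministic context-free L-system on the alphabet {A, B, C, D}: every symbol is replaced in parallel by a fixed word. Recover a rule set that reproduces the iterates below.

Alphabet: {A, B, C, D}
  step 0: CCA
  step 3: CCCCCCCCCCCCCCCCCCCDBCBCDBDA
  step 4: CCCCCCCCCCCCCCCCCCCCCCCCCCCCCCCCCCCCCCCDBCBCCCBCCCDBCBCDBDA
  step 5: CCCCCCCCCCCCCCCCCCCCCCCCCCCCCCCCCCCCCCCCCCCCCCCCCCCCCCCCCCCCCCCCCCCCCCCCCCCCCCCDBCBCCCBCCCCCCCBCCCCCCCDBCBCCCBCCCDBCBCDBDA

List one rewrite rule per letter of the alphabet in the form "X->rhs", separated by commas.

A->DA, B->CB, C->CC, D->CDB

  step 4 ⇒ step 5: CCCCCCCCCCCCCCCCCCCCCCCCCCCCCCCCCCCCCCCDBCBCCCBCCCDBCBCDBDA ⇒ CC·CC·CC·CC·CC·CC·CC·CC·CC·CC·CC·CC·CC·CC·CC·CC·CC·CC·CC·CC·CC·CC·CC·CC·CC·CC·CC·CC·CC·CC·CC·CC·CC·CC·CC·CC·CC·CC·CC·CDB·CB·CC·CB·CC·CC·CC·CB·CC·CC·CC·CDB·CB·CC·CB·CC·CDB·CB·CDB·DA
    A ↦ DA
    B ↦ CB
    C ↦ CC
    D ↦ CDB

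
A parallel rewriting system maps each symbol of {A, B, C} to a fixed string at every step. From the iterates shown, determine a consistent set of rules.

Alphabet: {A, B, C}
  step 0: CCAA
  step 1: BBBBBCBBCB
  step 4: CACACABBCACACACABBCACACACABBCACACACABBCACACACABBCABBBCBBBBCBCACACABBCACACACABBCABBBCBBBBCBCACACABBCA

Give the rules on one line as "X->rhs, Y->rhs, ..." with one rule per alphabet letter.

  step 0 ⇒ step 1: CCAA ⇒ BB·BB·BCB·BCB
    A ↦ BCB
    C ↦ BB
    B ↦ CA  (constrained at step 1)

A->BCB, B->CA, C->BB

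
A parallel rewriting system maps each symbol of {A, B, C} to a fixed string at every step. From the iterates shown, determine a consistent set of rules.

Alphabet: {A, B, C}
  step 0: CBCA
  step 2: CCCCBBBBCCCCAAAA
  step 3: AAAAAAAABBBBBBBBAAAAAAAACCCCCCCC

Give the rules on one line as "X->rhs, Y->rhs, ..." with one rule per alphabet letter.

  step 2 ⇒ step 3: CCCCBBBBCCCCAAAA ⇒ AA·AA·AA·AA·BB·BB·BB·BB·AA·AA·AA·AA·CC·CC·CC·CC
    A ↦ CC
    B ↦ BB
    C ↦ AA

A->CC, B->BB, C->AA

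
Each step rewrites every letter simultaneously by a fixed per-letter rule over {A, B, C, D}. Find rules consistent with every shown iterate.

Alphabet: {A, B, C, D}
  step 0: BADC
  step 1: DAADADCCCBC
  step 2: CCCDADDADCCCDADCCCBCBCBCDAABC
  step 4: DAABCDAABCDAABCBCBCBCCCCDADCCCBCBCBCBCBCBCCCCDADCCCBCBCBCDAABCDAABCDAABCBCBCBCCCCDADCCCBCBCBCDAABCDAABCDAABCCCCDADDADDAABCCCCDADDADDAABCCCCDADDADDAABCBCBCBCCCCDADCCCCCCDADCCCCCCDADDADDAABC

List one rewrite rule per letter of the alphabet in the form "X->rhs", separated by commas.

  step 1 ⇒ step 2: DAADADCCCBC ⇒ CCC·DAD·DAD·CCC·DAD·CCC·BC·BC·BC·DAA·BC
    A ↦ DAD
    B ↦ DAA
    C ↦ BC
    D ↦ CCC

A->DAD, B->DAA, C->BC, D->CCC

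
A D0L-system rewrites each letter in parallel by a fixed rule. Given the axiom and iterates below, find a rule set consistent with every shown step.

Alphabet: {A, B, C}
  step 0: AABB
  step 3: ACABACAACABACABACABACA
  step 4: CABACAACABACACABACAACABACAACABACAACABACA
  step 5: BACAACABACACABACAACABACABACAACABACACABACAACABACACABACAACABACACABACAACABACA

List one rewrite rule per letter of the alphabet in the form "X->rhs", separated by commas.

A->CA, B->A, C->BA

  step 4 ⇒ step 5: CABACAACABACACABACAACABACAACABACAACABACA ⇒ BA·CA·A·CA·BA·CA·CA·BA·CA·A·CA·BA·CA·BA·CA·A·CA·BA·CA·CA·BA·CA·A·CA·BA·CA·CA·BA·CA·A·CA·BA·CA·CA·BA·CA·A·CA·BA·CA
    A ↦ CA
    B ↦ A
    C ↦ BA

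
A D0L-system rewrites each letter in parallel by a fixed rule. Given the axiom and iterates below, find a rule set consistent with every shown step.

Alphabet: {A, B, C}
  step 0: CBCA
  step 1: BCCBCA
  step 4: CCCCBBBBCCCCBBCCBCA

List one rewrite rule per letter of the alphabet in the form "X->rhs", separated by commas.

  step 0 ⇒ step 1: CBCA ⇒ B·CC·B·CA
    A ↦ CA
    B ↦ CC
    C ↦ B

A->CA, B->CC, C->B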